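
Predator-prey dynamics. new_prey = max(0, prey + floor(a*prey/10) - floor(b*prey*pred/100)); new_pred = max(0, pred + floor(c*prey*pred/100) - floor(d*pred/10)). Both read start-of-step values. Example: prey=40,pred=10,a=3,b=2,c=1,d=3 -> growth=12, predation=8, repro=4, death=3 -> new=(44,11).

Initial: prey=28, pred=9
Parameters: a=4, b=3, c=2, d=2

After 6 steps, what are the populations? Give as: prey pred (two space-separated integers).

Answer: 1 37

Derivation:
Step 1: prey: 28+11-7=32; pred: 9+5-1=13
Step 2: prey: 32+12-12=32; pred: 13+8-2=19
Step 3: prey: 32+12-18=26; pred: 19+12-3=28
Step 4: prey: 26+10-21=15; pred: 28+14-5=37
Step 5: prey: 15+6-16=5; pred: 37+11-7=41
Step 6: prey: 5+2-6=1; pred: 41+4-8=37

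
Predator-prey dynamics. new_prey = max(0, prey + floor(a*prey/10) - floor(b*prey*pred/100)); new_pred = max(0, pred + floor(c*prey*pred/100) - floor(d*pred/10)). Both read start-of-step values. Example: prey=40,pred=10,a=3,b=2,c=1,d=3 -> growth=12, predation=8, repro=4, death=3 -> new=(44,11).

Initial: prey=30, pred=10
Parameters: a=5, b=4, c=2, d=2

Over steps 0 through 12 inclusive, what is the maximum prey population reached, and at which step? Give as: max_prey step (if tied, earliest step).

Answer: 33 1

Derivation:
Step 1: prey: 30+15-12=33; pred: 10+6-2=14
Step 2: prey: 33+16-18=31; pred: 14+9-2=21
Step 3: prey: 31+15-26=20; pred: 21+13-4=30
Step 4: prey: 20+10-24=6; pred: 30+12-6=36
Step 5: prey: 6+3-8=1; pred: 36+4-7=33
Step 6: prey: 1+0-1=0; pred: 33+0-6=27
Step 7: prey: 0+0-0=0; pred: 27+0-5=22
Step 8: prey: 0+0-0=0; pred: 22+0-4=18
Step 9: prey: 0+0-0=0; pred: 18+0-3=15
Step 10: prey: 0+0-0=0; pred: 15+0-3=12
Step 11: prey: 0+0-0=0; pred: 12+0-2=10
Step 12: prey: 0+0-0=0; pred: 10+0-2=8
Max prey = 33 at step 1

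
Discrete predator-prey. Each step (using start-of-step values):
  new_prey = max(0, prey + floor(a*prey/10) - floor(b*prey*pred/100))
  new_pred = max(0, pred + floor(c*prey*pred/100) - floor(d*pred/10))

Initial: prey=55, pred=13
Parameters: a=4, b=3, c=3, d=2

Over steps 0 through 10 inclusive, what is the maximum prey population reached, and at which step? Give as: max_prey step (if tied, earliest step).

Step 1: prey: 55+22-21=56; pred: 13+21-2=32
Step 2: prey: 56+22-53=25; pred: 32+53-6=79
Step 3: prey: 25+10-59=0; pred: 79+59-15=123
Step 4: prey: 0+0-0=0; pred: 123+0-24=99
Step 5: prey: 0+0-0=0; pred: 99+0-19=80
Step 6: prey: 0+0-0=0; pred: 80+0-16=64
Step 7: prey: 0+0-0=0; pred: 64+0-12=52
Step 8: prey: 0+0-0=0; pred: 52+0-10=42
Step 9: prey: 0+0-0=0; pred: 42+0-8=34
Step 10: prey: 0+0-0=0; pred: 34+0-6=28
Max prey = 56 at step 1

Answer: 56 1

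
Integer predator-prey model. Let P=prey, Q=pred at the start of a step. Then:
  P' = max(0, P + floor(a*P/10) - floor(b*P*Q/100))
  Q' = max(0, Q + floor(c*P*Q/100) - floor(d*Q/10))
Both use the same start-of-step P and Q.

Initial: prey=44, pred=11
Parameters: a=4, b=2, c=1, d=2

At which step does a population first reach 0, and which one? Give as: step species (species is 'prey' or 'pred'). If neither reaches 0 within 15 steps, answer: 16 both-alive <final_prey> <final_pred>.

Step 1: prey: 44+17-9=52; pred: 11+4-2=13
Step 2: prey: 52+20-13=59; pred: 13+6-2=17
Step 3: prey: 59+23-20=62; pred: 17+10-3=24
Step 4: prey: 62+24-29=57; pred: 24+14-4=34
Step 5: prey: 57+22-38=41; pred: 34+19-6=47
Step 6: prey: 41+16-38=19; pred: 47+19-9=57
Step 7: prey: 19+7-21=5; pred: 57+10-11=56
Step 8: prey: 5+2-5=2; pred: 56+2-11=47
Step 9: prey: 2+0-1=1; pred: 47+0-9=38
Step 10: prey: 1+0-0=1; pred: 38+0-7=31
Step 11: prey: 1+0-0=1; pred: 31+0-6=25
Step 12: prey: 1+0-0=1; pred: 25+0-5=20
Step 13: prey: 1+0-0=1; pred: 20+0-4=16
Step 14: prey: 1+0-0=1; pred: 16+0-3=13
Step 15: prey: 1+0-0=1; pred: 13+0-2=11
No extinction within 15 steps

Answer: 16 both-alive 1 11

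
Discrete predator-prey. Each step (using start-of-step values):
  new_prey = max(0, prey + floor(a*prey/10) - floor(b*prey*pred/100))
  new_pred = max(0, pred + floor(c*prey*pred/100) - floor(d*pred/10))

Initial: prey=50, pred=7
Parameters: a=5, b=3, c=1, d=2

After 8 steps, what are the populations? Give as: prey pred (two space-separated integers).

Answer: 0 40

Derivation:
Step 1: prey: 50+25-10=65; pred: 7+3-1=9
Step 2: prey: 65+32-17=80; pred: 9+5-1=13
Step 3: prey: 80+40-31=89; pred: 13+10-2=21
Step 4: prey: 89+44-56=77; pred: 21+18-4=35
Step 5: prey: 77+38-80=35; pred: 35+26-7=54
Step 6: prey: 35+17-56=0; pred: 54+18-10=62
Step 7: prey: 0+0-0=0; pred: 62+0-12=50
Step 8: prey: 0+0-0=0; pred: 50+0-10=40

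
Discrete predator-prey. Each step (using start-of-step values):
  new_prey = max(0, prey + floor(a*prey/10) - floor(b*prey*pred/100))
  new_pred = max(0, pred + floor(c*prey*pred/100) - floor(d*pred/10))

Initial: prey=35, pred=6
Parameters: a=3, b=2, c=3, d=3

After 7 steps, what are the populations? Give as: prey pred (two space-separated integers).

Answer: 0 49

Derivation:
Step 1: prey: 35+10-4=41; pred: 6+6-1=11
Step 2: prey: 41+12-9=44; pred: 11+13-3=21
Step 3: prey: 44+13-18=39; pred: 21+27-6=42
Step 4: prey: 39+11-32=18; pred: 42+49-12=79
Step 5: prey: 18+5-28=0; pred: 79+42-23=98
Step 6: prey: 0+0-0=0; pred: 98+0-29=69
Step 7: prey: 0+0-0=0; pred: 69+0-20=49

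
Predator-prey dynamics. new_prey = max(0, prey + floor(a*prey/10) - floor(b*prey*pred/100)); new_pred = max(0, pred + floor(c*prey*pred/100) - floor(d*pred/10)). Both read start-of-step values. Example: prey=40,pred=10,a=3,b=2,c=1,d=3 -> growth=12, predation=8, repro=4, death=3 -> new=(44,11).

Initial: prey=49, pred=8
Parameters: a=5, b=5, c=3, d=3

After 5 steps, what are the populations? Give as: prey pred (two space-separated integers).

Step 1: prey: 49+24-19=54; pred: 8+11-2=17
Step 2: prey: 54+27-45=36; pred: 17+27-5=39
Step 3: prey: 36+18-70=0; pred: 39+42-11=70
Step 4: prey: 0+0-0=0; pred: 70+0-21=49
Step 5: prey: 0+0-0=0; pred: 49+0-14=35

Answer: 0 35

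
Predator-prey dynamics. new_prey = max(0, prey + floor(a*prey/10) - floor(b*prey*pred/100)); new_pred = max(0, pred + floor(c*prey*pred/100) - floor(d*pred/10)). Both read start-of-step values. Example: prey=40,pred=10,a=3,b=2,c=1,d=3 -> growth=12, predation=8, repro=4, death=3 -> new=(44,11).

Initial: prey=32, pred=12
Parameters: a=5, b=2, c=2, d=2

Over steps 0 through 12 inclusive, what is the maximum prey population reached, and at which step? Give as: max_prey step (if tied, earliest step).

Answer: 48 2

Derivation:
Step 1: prey: 32+16-7=41; pred: 12+7-2=17
Step 2: prey: 41+20-13=48; pred: 17+13-3=27
Step 3: prey: 48+24-25=47; pred: 27+25-5=47
Step 4: prey: 47+23-44=26; pred: 47+44-9=82
Step 5: prey: 26+13-42=0; pred: 82+42-16=108
Step 6: prey: 0+0-0=0; pred: 108+0-21=87
Step 7: prey: 0+0-0=0; pred: 87+0-17=70
Step 8: prey: 0+0-0=0; pred: 70+0-14=56
Step 9: prey: 0+0-0=0; pred: 56+0-11=45
Step 10: prey: 0+0-0=0; pred: 45+0-9=36
Step 11: prey: 0+0-0=0; pred: 36+0-7=29
Step 12: prey: 0+0-0=0; pred: 29+0-5=24
Max prey = 48 at step 2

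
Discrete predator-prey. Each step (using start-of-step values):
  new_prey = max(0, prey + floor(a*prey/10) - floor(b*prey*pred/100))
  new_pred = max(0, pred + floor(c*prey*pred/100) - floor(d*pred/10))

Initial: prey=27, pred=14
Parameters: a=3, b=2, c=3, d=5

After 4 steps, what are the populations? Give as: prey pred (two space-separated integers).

Answer: 15 33

Derivation:
Step 1: prey: 27+8-7=28; pred: 14+11-7=18
Step 2: prey: 28+8-10=26; pred: 18+15-9=24
Step 3: prey: 26+7-12=21; pred: 24+18-12=30
Step 4: prey: 21+6-12=15; pred: 30+18-15=33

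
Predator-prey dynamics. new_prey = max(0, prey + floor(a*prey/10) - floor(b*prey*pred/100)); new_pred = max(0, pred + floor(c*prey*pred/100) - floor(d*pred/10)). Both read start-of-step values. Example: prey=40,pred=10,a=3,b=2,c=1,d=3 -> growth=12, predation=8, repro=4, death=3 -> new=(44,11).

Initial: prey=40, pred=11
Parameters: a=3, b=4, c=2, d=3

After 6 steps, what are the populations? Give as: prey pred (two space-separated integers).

Step 1: prey: 40+12-17=35; pred: 11+8-3=16
Step 2: prey: 35+10-22=23; pred: 16+11-4=23
Step 3: prey: 23+6-21=8; pred: 23+10-6=27
Step 4: prey: 8+2-8=2; pred: 27+4-8=23
Step 5: prey: 2+0-1=1; pred: 23+0-6=17
Step 6: prey: 1+0-0=1; pred: 17+0-5=12

Answer: 1 12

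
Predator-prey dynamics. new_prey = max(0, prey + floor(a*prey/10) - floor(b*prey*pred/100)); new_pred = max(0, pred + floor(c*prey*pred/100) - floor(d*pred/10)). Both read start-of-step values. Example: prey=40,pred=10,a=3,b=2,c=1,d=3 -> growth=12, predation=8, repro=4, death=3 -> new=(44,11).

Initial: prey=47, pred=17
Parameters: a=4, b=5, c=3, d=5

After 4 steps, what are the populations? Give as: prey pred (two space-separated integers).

Step 1: prey: 47+18-39=26; pred: 17+23-8=32
Step 2: prey: 26+10-41=0; pred: 32+24-16=40
Step 3: prey: 0+0-0=0; pred: 40+0-20=20
Step 4: prey: 0+0-0=0; pred: 20+0-10=10

Answer: 0 10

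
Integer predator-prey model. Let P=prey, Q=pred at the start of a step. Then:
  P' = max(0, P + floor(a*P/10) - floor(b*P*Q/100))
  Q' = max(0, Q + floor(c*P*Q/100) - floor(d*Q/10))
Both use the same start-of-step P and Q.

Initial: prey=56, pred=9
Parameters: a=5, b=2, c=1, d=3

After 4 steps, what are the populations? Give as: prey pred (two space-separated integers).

Step 1: prey: 56+28-10=74; pred: 9+5-2=12
Step 2: prey: 74+37-17=94; pred: 12+8-3=17
Step 3: prey: 94+47-31=110; pred: 17+15-5=27
Step 4: prey: 110+55-59=106; pred: 27+29-8=48

Answer: 106 48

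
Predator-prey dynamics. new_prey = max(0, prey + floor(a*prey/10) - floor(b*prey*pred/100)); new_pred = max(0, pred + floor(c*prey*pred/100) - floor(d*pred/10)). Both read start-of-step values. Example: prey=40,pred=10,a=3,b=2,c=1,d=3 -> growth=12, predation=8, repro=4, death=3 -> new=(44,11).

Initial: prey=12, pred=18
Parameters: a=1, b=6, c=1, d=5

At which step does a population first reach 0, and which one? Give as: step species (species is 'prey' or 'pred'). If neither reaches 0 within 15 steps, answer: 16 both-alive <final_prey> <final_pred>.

Step 1: prey: 12+1-12=1; pred: 18+2-9=11
Step 2: prey: 1+0-0=1; pred: 11+0-5=6
Step 3: prey: 1+0-0=1; pred: 6+0-3=3
Step 4: prey: 1+0-0=1; pred: 3+0-1=2
Step 5: prey: 1+0-0=1; pred: 2+0-1=1
Step 6: prey: 1+0-0=1; pred: 1+0-0=1
Steps 7-15: state stable at prey=1, pred=1 (no change)
No extinction within 15 steps

Answer: 16 both-alive 1 1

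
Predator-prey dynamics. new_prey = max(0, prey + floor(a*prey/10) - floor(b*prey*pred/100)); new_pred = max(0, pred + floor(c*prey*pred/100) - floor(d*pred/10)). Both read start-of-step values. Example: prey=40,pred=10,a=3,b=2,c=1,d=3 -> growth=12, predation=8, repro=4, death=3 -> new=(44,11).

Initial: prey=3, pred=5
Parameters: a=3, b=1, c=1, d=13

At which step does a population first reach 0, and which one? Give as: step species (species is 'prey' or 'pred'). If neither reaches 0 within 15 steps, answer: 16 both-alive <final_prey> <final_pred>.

Step 1: prey: 3+0-0=3; pred: 5+0-6=0
First extinction: pred at step 1

Answer: 1 pred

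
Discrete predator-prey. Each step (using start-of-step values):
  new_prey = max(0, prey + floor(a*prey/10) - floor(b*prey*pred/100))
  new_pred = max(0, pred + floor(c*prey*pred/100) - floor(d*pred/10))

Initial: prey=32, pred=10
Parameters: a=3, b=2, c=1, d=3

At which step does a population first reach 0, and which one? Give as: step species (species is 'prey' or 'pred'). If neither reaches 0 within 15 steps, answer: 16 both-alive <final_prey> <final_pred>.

Step 1: prey: 32+9-6=35; pred: 10+3-3=10
Step 2: prey: 35+10-7=38; pred: 10+3-3=10
Step 3: prey: 38+11-7=42; pred: 10+3-3=10
Step 4: prey: 42+12-8=46; pred: 10+4-3=11
Step 5: prey: 46+13-10=49; pred: 11+5-3=13
Step 6: prey: 49+14-12=51; pred: 13+6-3=16
Step 7: prey: 51+15-16=50; pred: 16+8-4=20
Step 8: prey: 50+15-20=45; pred: 20+10-6=24
Step 9: prey: 45+13-21=37; pred: 24+10-7=27
Step 10: prey: 37+11-19=29; pred: 27+9-8=28
Step 11: prey: 29+8-16=21; pred: 28+8-8=28
Step 12: prey: 21+6-11=16; pred: 28+5-8=25
Step 13: prey: 16+4-8=12; pred: 25+4-7=22
Step 14: prey: 12+3-5=10; pred: 22+2-6=18
Step 15: prey: 10+3-3=10; pred: 18+1-5=14
No extinction within 15 steps

Answer: 16 both-alive 10 14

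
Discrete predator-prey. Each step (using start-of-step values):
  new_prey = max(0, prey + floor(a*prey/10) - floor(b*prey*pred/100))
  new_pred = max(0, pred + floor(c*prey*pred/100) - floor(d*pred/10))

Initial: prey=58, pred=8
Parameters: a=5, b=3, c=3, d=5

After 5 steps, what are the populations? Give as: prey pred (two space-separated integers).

Answer: 0 48

Derivation:
Step 1: prey: 58+29-13=74; pred: 8+13-4=17
Step 2: prey: 74+37-37=74; pred: 17+37-8=46
Step 3: prey: 74+37-102=9; pred: 46+102-23=125
Step 4: prey: 9+4-33=0; pred: 125+33-62=96
Step 5: prey: 0+0-0=0; pred: 96+0-48=48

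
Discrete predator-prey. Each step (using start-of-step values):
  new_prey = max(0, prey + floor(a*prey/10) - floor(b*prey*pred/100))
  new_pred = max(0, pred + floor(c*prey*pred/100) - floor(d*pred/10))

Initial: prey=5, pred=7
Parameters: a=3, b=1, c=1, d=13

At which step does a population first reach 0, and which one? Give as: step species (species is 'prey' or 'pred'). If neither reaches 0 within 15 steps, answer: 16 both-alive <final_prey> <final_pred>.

Step 1: prey: 5+1-0=6; pred: 7+0-9=0
First extinction: pred at step 1

Answer: 1 pred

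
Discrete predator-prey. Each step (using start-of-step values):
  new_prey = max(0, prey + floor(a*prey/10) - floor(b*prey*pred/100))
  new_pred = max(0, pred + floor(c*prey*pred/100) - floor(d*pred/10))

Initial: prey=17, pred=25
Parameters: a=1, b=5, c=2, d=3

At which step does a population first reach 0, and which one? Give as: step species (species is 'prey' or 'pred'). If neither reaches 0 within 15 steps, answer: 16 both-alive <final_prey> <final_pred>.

Step 1: prey: 17+1-21=0; pred: 25+8-7=26
First extinction: prey at step 1

Answer: 1 prey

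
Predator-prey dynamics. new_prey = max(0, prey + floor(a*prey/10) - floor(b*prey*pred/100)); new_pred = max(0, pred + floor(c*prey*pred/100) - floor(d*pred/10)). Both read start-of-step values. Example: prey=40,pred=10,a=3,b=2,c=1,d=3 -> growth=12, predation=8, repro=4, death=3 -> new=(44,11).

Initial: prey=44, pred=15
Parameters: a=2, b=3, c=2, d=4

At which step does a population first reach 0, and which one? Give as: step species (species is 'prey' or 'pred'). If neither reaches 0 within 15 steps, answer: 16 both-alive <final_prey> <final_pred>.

Answer: 16 both-alive 2 2

Derivation:
Step 1: prey: 44+8-19=33; pred: 15+13-6=22
Step 2: prey: 33+6-21=18; pred: 22+14-8=28
Step 3: prey: 18+3-15=6; pred: 28+10-11=27
Step 4: prey: 6+1-4=3; pred: 27+3-10=20
Step 5: prey: 3+0-1=2; pred: 20+1-8=13
Step 6: prey: 2+0-0=2; pred: 13+0-5=8
Step 7: prey: 2+0-0=2; pred: 8+0-3=5
Step 8: prey: 2+0-0=2; pred: 5+0-2=3
Step 9: prey: 2+0-0=2; pred: 3+0-1=2
Step 10: prey: 2+0-0=2; pred: 2+0-0=2
Steps 11-15: state stable at prey=2, pred=2 (no change)
No extinction within 15 steps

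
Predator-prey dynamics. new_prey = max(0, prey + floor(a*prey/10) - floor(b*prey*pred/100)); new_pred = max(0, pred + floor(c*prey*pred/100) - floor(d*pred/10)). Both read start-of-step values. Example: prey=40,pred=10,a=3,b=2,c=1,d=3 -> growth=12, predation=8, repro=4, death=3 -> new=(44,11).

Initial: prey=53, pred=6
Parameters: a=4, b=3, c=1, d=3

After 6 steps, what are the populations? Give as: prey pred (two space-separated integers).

Step 1: prey: 53+21-9=65; pred: 6+3-1=8
Step 2: prey: 65+26-15=76; pred: 8+5-2=11
Step 3: prey: 76+30-25=81; pred: 11+8-3=16
Step 4: prey: 81+32-38=75; pred: 16+12-4=24
Step 5: prey: 75+30-54=51; pred: 24+18-7=35
Step 6: prey: 51+20-53=18; pred: 35+17-10=42

Answer: 18 42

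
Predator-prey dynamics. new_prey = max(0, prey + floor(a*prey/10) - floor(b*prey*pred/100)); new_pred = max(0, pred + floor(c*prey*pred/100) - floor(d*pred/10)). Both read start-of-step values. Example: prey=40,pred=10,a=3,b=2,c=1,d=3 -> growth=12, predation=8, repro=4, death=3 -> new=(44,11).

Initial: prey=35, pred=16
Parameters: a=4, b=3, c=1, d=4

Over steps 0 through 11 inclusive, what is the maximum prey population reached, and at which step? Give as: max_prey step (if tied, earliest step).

Answer: 62 11

Derivation:
Step 1: prey: 35+14-16=33; pred: 16+5-6=15
Step 2: prey: 33+13-14=32; pred: 15+4-6=13
Step 3: prey: 32+12-12=32; pred: 13+4-5=12
Step 4: prey: 32+12-11=33; pred: 12+3-4=11
Step 5: prey: 33+13-10=36; pred: 11+3-4=10
Step 6: prey: 36+14-10=40; pred: 10+3-4=9
Step 7: prey: 40+16-10=46; pred: 9+3-3=9
Step 8: prey: 46+18-12=52; pred: 9+4-3=10
Step 9: prey: 52+20-15=57; pred: 10+5-4=11
Step 10: prey: 57+22-18=61; pred: 11+6-4=13
Step 11: prey: 61+24-23=62; pred: 13+7-5=15
Max prey = 62 at step 11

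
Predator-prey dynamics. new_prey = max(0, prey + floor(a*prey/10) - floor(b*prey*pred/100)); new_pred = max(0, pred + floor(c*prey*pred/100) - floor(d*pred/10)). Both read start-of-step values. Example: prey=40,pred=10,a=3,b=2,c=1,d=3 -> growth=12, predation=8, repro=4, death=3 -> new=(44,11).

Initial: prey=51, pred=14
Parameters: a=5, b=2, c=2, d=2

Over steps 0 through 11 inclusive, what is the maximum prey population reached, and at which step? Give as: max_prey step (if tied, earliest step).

Answer: 62 1

Derivation:
Step 1: prey: 51+25-14=62; pred: 14+14-2=26
Step 2: prey: 62+31-32=61; pred: 26+32-5=53
Step 3: prey: 61+30-64=27; pred: 53+64-10=107
Step 4: prey: 27+13-57=0; pred: 107+57-21=143
Step 5: prey: 0+0-0=0; pred: 143+0-28=115
Step 6: prey: 0+0-0=0; pred: 115+0-23=92
Step 7: prey: 0+0-0=0; pred: 92+0-18=74
Step 8: prey: 0+0-0=0; pred: 74+0-14=60
Step 9: prey: 0+0-0=0; pred: 60+0-12=48
Step 10: prey: 0+0-0=0; pred: 48+0-9=39
Step 11: prey: 0+0-0=0; pred: 39+0-7=32
Max prey = 62 at step 1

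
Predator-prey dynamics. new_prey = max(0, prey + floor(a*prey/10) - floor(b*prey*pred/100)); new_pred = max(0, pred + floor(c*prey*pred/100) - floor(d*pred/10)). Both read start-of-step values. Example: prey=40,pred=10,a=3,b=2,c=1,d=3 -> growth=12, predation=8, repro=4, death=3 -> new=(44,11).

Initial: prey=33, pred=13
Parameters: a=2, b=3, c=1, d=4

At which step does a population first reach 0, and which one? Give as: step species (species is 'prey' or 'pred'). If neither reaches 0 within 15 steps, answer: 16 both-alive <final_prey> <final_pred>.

Step 1: prey: 33+6-12=27; pred: 13+4-5=12
Step 2: prey: 27+5-9=23; pred: 12+3-4=11
Step 3: prey: 23+4-7=20; pred: 11+2-4=9
Step 4: prey: 20+4-5=19; pred: 9+1-3=7
Step 5: prey: 19+3-3=19; pred: 7+1-2=6
Step 6: prey: 19+3-3=19; pred: 6+1-2=5
Step 7: prey: 19+3-2=20; pred: 5+0-2=3
Step 8: prey: 20+4-1=23; pred: 3+0-1=2
Step 9: prey: 23+4-1=26; pred: 2+0-0=2
Step 10: prey: 26+5-1=30; pred: 2+0-0=2
Step 11: prey: 30+6-1=35; pred: 2+0-0=2
Step 12: prey: 35+7-2=40; pred: 2+0-0=2
Step 13: prey: 40+8-2=46; pred: 2+0-0=2
Step 14: prey: 46+9-2=53; pred: 2+0-0=2
Step 15: prey: 53+10-3=60; pred: 2+1-0=3
No extinction within 15 steps

Answer: 16 both-alive 60 3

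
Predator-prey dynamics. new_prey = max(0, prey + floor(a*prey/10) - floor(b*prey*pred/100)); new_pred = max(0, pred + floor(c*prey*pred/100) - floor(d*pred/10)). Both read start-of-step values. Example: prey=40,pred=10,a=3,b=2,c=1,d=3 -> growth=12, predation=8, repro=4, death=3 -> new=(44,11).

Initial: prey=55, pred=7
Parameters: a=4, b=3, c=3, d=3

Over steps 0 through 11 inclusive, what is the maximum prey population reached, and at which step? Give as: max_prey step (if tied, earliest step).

Answer: 66 1

Derivation:
Step 1: prey: 55+22-11=66; pred: 7+11-2=16
Step 2: prey: 66+26-31=61; pred: 16+31-4=43
Step 3: prey: 61+24-78=7; pred: 43+78-12=109
Step 4: prey: 7+2-22=0; pred: 109+22-32=99
Step 5: prey: 0+0-0=0; pred: 99+0-29=70
Step 6: prey: 0+0-0=0; pred: 70+0-21=49
Step 7: prey: 0+0-0=0; pred: 49+0-14=35
Step 8: prey: 0+0-0=0; pred: 35+0-10=25
Step 9: prey: 0+0-0=0; pred: 25+0-7=18
Step 10: prey: 0+0-0=0; pred: 18+0-5=13
Step 11: prey: 0+0-0=0; pred: 13+0-3=10
Max prey = 66 at step 1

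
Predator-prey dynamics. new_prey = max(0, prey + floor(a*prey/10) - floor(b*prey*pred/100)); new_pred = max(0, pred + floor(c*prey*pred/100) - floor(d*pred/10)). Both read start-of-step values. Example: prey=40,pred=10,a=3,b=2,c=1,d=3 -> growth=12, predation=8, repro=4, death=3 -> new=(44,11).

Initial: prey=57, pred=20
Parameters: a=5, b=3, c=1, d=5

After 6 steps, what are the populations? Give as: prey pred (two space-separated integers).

Step 1: prey: 57+28-34=51; pred: 20+11-10=21
Step 2: prey: 51+25-32=44; pred: 21+10-10=21
Step 3: prey: 44+22-27=39; pred: 21+9-10=20
Step 4: prey: 39+19-23=35; pred: 20+7-10=17
Step 5: prey: 35+17-17=35; pred: 17+5-8=14
Step 6: prey: 35+17-14=38; pred: 14+4-7=11

Answer: 38 11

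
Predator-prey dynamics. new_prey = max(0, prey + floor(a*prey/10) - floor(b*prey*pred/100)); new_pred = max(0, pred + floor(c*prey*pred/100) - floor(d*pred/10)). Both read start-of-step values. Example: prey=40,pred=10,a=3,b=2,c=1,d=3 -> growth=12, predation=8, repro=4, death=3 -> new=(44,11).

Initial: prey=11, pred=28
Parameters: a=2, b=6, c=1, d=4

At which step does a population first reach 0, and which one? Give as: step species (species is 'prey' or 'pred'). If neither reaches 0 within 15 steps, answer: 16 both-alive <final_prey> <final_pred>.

Step 1: prey: 11+2-18=0; pred: 28+3-11=20
First extinction: prey at step 1

Answer: 1 prey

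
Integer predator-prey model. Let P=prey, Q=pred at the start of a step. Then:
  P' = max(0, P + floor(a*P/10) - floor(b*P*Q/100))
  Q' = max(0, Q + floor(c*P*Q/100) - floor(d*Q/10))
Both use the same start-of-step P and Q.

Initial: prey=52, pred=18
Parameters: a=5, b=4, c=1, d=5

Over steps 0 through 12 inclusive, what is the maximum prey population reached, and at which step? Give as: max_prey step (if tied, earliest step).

Step 1: prey: 52+26-37=41; pred: 18+9-9=18
Step 2: prey: 41+20-29=32; pred: 18+7-9=16
Step 3: prey: 32+16-20=28; pred: 16+5-8=13
Step 4: prey: 28+14-14=28; pred: 13+3-6=10
Step 5: prey: 28+14-11=31; pred: 10+2-5=7
Step 6: prey: 31+15-8=38; pred: 7+2-3=6
Step 7: prey: 38+19-9=48; pred: 6+2-3=5
Step 8: prey: 48+24-9=63; pred: 5+2-2=5
Step 9: prey: 63+31-12=82; pred: 5+3-2=6
Step 10: prey: 82+41-19=104; pred: 6+4-3=7
Step 11: prey: 104+52-29=127; pred: 7+7-3=11
Step 12: prey: 127+63-55=135; pred: 11+13-5=19
Max prey = 135 at step 12

Answer: 135 12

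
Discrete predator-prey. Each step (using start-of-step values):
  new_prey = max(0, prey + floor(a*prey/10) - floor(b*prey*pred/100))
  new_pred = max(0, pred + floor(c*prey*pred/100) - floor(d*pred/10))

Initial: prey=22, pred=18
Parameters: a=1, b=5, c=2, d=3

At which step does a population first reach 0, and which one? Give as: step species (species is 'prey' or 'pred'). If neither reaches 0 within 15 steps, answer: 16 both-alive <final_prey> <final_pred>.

Step 1: prey: 22+2-19=5; pred: 18+7-5=20
Step 2: prey: 5+0-5=0; pred: 20+2-6=16
First extinction: prey at step 2

Answer: 2 prey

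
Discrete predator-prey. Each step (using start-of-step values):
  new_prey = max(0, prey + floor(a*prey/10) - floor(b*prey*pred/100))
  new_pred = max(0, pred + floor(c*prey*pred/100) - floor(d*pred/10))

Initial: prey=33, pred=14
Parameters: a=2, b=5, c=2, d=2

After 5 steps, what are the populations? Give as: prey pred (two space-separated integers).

Step 1: prey: 33+6-23=16; pred: 14+9-2=21
Step 2: prey: 16+3-16=3; pred: 21+6-4=23
Step 3: prey: 3+0-3=0; pred: 23+1-4=20
Step 4: prey: 0+0-0=0; pred: 20+0-4=16
Step 5: prey: 0+0-0=0; pred: 16+0-3=13

Answer: 0 13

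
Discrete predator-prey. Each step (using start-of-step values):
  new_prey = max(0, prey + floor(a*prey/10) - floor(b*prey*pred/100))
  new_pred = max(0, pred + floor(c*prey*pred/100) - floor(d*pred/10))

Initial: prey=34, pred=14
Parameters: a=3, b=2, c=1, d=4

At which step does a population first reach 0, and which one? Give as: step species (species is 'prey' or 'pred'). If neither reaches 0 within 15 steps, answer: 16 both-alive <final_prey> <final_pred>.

Step 1: prey: 34+10-9=35; pred: 14+4-5=13
Step 2: prey: 35+10-9=36; pred: 13+4-5=12
Step 3: prey: 36+10-8=38; pred: 12+4-4=12
Step 4: prey: 38+11-9=40; pred: 12+4-4=12
Step 5: prey: 40+12-9=43; pred: 12+4-4=12
Step 6: prey: 43+12-10=45; pred: 12+5-4=13
Step 7: prey: 45+13-11=47; pred: 13+5-5=13
Step 8: prey: 47+14-12=49; pred: 13+6-5=14
Step 9: prey: 49+14-13=50; pred: 14+6-5=15
Step 10: prey: 50+15-15=50; pred: 15+7-6=16
Step 11: prey: 50+15-16=49; pred: 16+8-6=18
Step 12: prey: 49+14-17=46; pred: 18+8-7=19
Step 13: prey: 46+13-17=42; pred: 19+8-7=20
Step 14: prey: 42+12-16=38; pred: 20+8-8=20
Step 15: prey: 38+11-15=34; pred: 20+7-8=19
No extinction within 15 steps

Answer: 16 both-alive 34 19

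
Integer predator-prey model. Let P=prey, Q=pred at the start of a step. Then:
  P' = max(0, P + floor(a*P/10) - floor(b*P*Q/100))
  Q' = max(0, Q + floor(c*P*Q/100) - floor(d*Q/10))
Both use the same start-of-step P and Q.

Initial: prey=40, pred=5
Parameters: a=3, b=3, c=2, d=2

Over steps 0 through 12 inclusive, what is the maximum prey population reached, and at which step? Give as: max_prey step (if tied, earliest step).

Step 1: prey: 40+12-6=46; pred: 5+4-1=8
Step 2: prey: 46+13-11=48; pred: 8+7-1=14
Step 3: prey: 48+14-20=42; pred: 14+13-2=25
Step 4: prey: 42+12-31=23; pred: 25+21-5=41
Step 5: prey: 23+6-28=1; pred: 41+18-8=51
Step 6: prey: 1+0-1=0; pred: 51+1-10=42
Step 7: prey: 0+0-0=0; pred: 42+0-8=34
Step 8: prey: 0+0-0=0; pred: 34+0-6=28
Step 9: prey: 0+0-0=0; pred: 28+0-5=23
Step 10: prey: 0+0-0=0; pred: 23+0-4=19
Step 11: prey: 0+0-0=0; pred: 19+0-3=16
Step 12: prey: 0+0-0=0; pred: 16+0-3=13
Max prey = 48 at step 2

Answer: 48 2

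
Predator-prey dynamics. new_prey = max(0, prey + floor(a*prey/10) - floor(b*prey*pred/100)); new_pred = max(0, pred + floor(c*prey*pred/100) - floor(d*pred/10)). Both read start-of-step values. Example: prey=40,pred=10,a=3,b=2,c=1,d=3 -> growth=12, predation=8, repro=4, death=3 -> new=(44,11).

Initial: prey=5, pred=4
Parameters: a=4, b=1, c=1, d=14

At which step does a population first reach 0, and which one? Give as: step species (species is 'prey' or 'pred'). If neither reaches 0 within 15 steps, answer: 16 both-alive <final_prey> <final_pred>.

Answer: 1 pred

Derivation:
Step 1: prey: 5+2-0=7; pred: 4+0-5=0
First extinction: pred at step 1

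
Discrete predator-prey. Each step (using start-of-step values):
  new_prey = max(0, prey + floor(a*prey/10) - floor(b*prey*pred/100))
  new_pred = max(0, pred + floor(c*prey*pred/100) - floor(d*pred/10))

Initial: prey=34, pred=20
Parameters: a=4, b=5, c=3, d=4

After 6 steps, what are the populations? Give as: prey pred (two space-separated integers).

Step 1: prey: 34+13-34=13; pred: 20+20-8=32
Step 2: prey: 13+5-20=0; pred: 32+12-12=32
Step 3: prey: 0+0-0=0; pred: 32+0-12=20
Step 4: prey: 0+0-0=0; pred: 20+0-8=12
Step 5: prey: 0+0-0=0; pred: 12+0-4=8
Step 6: prey: 0+0-0=0; pred: 8+0-3=5

Answer: 0 5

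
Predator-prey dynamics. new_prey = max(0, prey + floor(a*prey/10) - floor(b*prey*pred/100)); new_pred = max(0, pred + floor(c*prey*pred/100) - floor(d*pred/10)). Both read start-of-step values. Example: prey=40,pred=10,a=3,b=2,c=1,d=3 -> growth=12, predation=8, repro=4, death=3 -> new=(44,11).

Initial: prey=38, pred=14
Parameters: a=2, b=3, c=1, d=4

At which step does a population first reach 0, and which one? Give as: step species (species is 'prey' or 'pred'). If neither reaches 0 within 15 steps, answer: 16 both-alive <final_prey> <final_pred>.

Answer: 16 both-alive 46 2

Derivation:
Step 1: prey: 38+7-15=30; pred: 14+5-5=14
Step 2: prey: 30+6-12=24; pred: 14+4-5=13
Step 3: prey: 24+4-9=19; pred: 13+3-5=11
Step 4: prey: 19+3-6=16; pred: 11+2-4=9
Step 5: prey: 16+3-4=15; pred: 9+1-3=7
Step 6: prey: 15+3-3=15; pred: 7+1-2=6
Step 7: prey: 15+3-2=16; pred: 6+0-2=4
Step 8: prey: 16+3-1=18; pred: 4+0-1=3
Step 9: prey: 18+3-1=20; pred: 3+0-1=2
Step 10: prey: 20+4-1=23; pred: 2+0-0=2
Step 11: prey: 23+4-1=26; pred: 2+0-0=2
Step 12: prey: 26+5-1=30; pred: 2+0-0=2
Step 13: prey: 30+6-1=35; pred: 2+0-0=2
Step 14: prey: 35+7-2=40; pred: 2+0-0=2
Step 15: prey: 40+8-2=46; pred: 2+0-0=2
No extinction within 15 steps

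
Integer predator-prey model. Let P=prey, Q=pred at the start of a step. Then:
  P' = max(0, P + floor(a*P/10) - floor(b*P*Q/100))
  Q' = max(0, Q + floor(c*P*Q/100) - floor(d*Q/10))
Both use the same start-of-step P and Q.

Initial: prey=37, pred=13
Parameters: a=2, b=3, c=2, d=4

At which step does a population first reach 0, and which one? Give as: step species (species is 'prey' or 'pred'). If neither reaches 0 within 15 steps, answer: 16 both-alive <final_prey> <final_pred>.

Step 1: prey: 37+7-14=30; pred: 13+9-5=17
Step 2: prey: 30+6-15=21; pred: 17+10-6=21
Step 3: prey: 21+4-13=12; pred: 21+8-8=21
Step 4: prey: 12+2-7=7; pred: 21+5-8=18
Step 5: prey: 7+1-3=5; pred: 18+2-7=13
Step 6: prey: 5+1-1=5; pred: 13+1-5=9
Step 7: prey: 5+1-1=5; pred: 9+0-3=6
Step 8: prey: 5+1-0=6; pred: 6+0-2=4
Step 9: prey: 6+1-0=7; pred: 4+0-1=3
Step 10: prey: 7+1-0=8; pred: 3+0-1=2
Step 11: prey: 8+1-0=9; pred: 2+0-0=2
Step 12: prey: 9+1-0=10; pred: 2+0-0=2
Step 13: prey: 10+2-0=12; pred: 2+0-0=2
Step 14: prey: 12+2-0=14; pred: 2+0-0=2
Step 15: prey: 14+2-0=16; pred: 2+0-0=2
No extinction within 15 steps

Answer: 16 both-alive 16 2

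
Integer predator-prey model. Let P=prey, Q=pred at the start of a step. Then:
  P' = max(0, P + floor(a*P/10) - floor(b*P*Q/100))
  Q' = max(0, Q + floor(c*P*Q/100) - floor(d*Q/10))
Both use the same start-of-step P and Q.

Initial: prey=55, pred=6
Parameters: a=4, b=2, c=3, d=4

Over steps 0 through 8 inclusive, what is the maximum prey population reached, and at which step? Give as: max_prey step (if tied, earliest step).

Step 1: prey: 55+22-6=71; pred: 6+9-2=13
Step 2: prey: 71+28-18=81; pred: 13+27-5=35
Step 3: prey: 81+32-56=57; pred: 35+85-14=106
Step 4: prey: 57+22-120=0; pred: 106+181-42=245
Step 5: prey: 0+0-0=0; pred: 245+0-98=147
Step 6: prey: 0+0-0=0; pred: 147+0-58=89
Step 7: prey: 0+0-0=0; pred: 89+0-35=54
Step 8: prey: 0+0-0=0; pred: 54+0-21=33
Max prey = 81 at step 2

Answer: 81 2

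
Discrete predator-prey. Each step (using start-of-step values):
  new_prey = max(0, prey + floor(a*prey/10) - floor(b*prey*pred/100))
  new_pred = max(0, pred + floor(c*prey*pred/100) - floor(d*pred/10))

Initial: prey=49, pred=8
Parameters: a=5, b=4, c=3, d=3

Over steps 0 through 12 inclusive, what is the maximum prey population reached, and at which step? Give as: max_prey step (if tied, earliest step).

Answer: 58 1

Derivation:
Step 1: prey: 49+24-15=58; pred: 8+11-2=17
Step 2: prey: 58+29-39=48; pred: 17+29-5=41
Step 3: prey: 48+24-78=0; pred: 41+59-12=88
Step 4: prey: 0+0-0=0; pred: 88+0-26=62
Step 5: prey: 0+0-0=0; pred: 62+0-18=44
Step 6: prey: 0+0-0=0; pred: 44+0-13=31
Step 7: prey: 0+0-0=0; pred: 31+0-9=22
Step 8: prey: 0+0-0=0; pred: 22+0-6=16
Step 9: prey: 0+0-0=0; pred: 16+0-4=12
Step 10: prey: 0+0-0=0; pred: 12+0-3=9
Step 11: prey: 0+0-0=0; pred: 9+0-2=7
Step 12: prey: 0+0-0=0; pred: 7+0-2=5
Max prey = 58 at step 1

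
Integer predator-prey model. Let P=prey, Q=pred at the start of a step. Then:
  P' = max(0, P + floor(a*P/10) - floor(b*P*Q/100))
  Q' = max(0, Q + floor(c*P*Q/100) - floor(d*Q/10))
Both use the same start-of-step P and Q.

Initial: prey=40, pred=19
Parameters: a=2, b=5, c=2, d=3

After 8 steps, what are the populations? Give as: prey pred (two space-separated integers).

Step 1: prey: 40+8-38=10; pred: 19+15-5=29
Step 2: prey: 10+2-14=0; pred: 29+5-8=26
Step 3: prey: 0+0-0=0; pred: 26+0-7=19
Step 4: prey: 0+0-0=0; pred: 19+0-5=14
Step 5: prey: 0+0-0=0; pred: 14+0-4=10
Step 6: prey: 0+0-0=0; pred: 10+0-3=7
Step 7: prey: 0+0-0=0; pred: 7+0-2=5
Step 8: prey: 0+0-0=0; pred: 5+0-1=4

Answer: 0 4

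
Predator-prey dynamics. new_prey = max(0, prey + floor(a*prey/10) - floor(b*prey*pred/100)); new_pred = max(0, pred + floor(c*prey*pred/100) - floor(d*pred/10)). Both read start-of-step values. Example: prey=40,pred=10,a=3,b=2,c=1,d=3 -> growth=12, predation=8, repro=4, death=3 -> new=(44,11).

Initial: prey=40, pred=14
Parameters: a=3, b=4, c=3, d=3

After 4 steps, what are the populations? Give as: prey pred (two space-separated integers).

Answer: 0 28

Derivation:
Step 1: prey: 40+12-22=30; pred: 14+16-4=26
Step 2: prey: 30+9-31=8; pred: 26+23-7=42
Step 3: prey: 8+2-13=0; pred: 42+10-12=40
Step 4: prey: 0+0-0=0; pred: 40+0-12=28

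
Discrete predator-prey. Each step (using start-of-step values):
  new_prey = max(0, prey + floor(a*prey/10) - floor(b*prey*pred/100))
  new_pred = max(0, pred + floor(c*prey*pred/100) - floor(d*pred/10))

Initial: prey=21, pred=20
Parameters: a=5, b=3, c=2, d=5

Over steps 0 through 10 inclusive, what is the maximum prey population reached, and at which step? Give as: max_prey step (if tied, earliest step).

Answer: 48 9

Derivation:
Step 1: prey: 21+10-12=19; pred: 20+8-10=18
Step 2: prey: 19+9-10=18; pred: 18+6-9=15
Step 3: prey: 18+9-8=19; pred: 15+5-7=13
Step 4: prey: 19+9-7=21; pred: 13+4-6=11
Step 5: prey: 21+10-6=25; pred: 11+4-5=10
Step 6: prey: 25+12-7=30; pred: 10+5-5=10
Step 7: prey: 30+15-9=36; pred: 10+6-5=11
Step 8: prey: 36+18-11=43; pred: 11+7-5=13
Step 9: prey: 43+21-16=48; pred: 13+11-6=18
Step 10: prey: 48+24-25=47; pred: 18+17-9=26
Max prey = 48 at step 9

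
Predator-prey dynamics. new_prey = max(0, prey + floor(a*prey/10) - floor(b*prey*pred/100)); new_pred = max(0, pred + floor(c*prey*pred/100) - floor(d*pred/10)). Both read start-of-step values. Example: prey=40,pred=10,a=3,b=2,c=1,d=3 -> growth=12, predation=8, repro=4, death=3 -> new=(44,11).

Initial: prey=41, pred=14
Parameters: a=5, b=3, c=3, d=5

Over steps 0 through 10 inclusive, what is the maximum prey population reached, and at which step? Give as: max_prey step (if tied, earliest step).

Answer: 44 1

Derivation:
Step 1: prey: 41+20-17=44; pred: 14+17-7=24
Step 2: prey: 44+22-31=35; pred: 24+31-12=43
Step 3: prey: 35+17-45=7; pred: 43+45-21=67
Step 4: prey: 7+3-14=0; pred: 67+14-33=48
Step 5: prey: 0+0-0=0; pred: 48+0-24=24
Step 6: prey: 0+0-0=0; pred: 24+0-12=12
Step 7: prey: 0+0-0=0; pred: 12+0-6=6
Step 8: prey: 0+0-0=0; pred: 6+0-3=3
Step 9: prey: 0+0-0=0; pred: 3+0-1=2
Step 10: prey: 0+0-0=0; pred: 2+0-1=1
Max prey = 44 at step 1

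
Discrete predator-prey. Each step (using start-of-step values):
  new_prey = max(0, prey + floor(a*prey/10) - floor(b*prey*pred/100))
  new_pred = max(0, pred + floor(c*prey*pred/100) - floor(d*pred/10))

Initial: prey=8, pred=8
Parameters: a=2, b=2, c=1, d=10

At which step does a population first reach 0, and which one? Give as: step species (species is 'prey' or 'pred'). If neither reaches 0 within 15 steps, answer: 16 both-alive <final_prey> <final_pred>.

Answer: 1 pred

Derivation:
Step 1: prey: 8+1-1=8; pred: 8+0-8=0
First extinction: pred at step 1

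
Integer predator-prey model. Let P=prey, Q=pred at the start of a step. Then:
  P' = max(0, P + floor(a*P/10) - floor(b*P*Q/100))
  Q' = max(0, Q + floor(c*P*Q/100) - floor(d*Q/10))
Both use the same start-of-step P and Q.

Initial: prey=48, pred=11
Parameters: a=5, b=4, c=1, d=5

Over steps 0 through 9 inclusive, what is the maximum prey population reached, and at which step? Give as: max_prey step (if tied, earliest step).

Step 1: prey: 48+24-21=51; pred: 11+5-5=11
Step 2: prey: 51+25-22=54; pred: 11+5-5=11
Step 3: prey: 54+27-23=58; pred: 11+5-5=11
Step 4: prey: 58+29-25=62; pred: 11+6-5=12
Step 5: prey: 62+31-29=64; pred: 12+7-6=13
Step 6: prey: 64+32-33=63; pred: 13+8-6=15
Step 7: prey: 63+31-37=57; pred: 15+9-7=17
Step 8: prey: 57+28-38=47; pred: 17+9-8=18
Step 9: prey: 47+23-33=37; pred: 18+8-9=17
Max prey = 64 at step 5

Answer: 64 5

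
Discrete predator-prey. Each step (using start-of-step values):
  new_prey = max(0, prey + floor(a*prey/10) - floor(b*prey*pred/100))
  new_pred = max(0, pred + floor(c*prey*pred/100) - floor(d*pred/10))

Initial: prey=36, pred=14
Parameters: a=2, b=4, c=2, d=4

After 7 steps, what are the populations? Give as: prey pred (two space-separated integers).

Answer: 2 3

Derivation:
Step 1: prey: 36+7-20=23; pred: 14+10-5=19
Step 2: prey: 23+4-17=10; pred: 19+8-7=20
Step 3: prey: 10+2-8=4; pred: 20+4-8=16
Step 4: prey: 4+0-2=2; pred: 16+1-6=11
Step 5: prey: 2+0-0=2; pred: 11+0-4=7
Step 6: prey: 2+0-0=2; pred: 7+0-2=5
Step 7: prey: 2+0-0=2; pred: 5+0-2=3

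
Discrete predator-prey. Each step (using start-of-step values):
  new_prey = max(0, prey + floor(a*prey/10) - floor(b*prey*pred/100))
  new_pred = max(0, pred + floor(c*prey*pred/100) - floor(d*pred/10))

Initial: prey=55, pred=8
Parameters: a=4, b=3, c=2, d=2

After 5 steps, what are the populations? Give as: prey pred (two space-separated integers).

Step 1: prey: 55+22-13=64; pred: 8+8-1=15
Step 2: prey: 64+25-28=61; pred: 15+19-3=31
Step 3: prey: 61+24-56=29; pred: 31+37-6=62
Step 4: prey: 29+11-53=0; pred: 62+35-12=85
Step 5: prey: 0+0-0=0; pred: 85+0-17=68

Answer: 0 68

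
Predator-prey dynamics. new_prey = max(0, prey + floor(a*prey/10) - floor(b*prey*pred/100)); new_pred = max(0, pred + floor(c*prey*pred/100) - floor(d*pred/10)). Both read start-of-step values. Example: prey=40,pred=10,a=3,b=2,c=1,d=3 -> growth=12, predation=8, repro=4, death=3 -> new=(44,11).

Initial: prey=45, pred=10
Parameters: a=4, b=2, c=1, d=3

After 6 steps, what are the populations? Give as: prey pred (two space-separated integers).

Step 1: prey: 45+18-9=54; pred: 10+4-3=11
Step 2: prey: 54+21-11=64; pred: 11+5-3=13
Step 3: prey: 64+25-16=73; pred: 13+8-3=18
Step 4: prey: 73+29-26=76; pred: 18+13-5=26
Step 5: prey: 76+30-39=67; pred: 26+19-7=38
Step 6: prey: 67+26-50=43; pred: 38+25-11=52

Answer: 43 52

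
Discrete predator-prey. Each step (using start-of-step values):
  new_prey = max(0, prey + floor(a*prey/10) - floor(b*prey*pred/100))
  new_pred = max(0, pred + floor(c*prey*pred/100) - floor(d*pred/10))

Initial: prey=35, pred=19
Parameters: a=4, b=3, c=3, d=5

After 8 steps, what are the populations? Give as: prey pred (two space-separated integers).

Answer: 1 2

Derivation:
Step 1: prey: 35+14-19=30; pred: 19+19-9=29
Step 2: prey: 30+12-26=16; pred: 29+26-14=41
Step 3: prey: 16+6-19=3; pred: 41+19-20=40
Step 4: prey: 3+1-3=1; pred: 40+3-20=23
Step 5: prey: 1+0-0=1; pred: 23+0-11=12
Step 6: prey: 1+0-0=1; pred: 12+0-6=6
Step 7: prey: 1+0-0=1; pred: 6+0-3=3
Step 8: prey: 1+0-0=1; pred: 3+0-1=2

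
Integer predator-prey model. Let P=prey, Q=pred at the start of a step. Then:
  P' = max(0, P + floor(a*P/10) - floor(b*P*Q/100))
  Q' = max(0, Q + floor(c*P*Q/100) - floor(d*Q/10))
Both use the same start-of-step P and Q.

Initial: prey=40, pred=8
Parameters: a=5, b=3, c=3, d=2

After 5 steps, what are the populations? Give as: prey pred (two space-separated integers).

Answer: 0 100

Derivation:
Step 1: prey: 40+20-9=51; pred: 8+9-1=16
Step 2: prey: 51+25-24=52; pred: 16+24-3=37
Step 3: prey: 52+26-57=21; pred: 37+57-7=87
Step 4: prey: 21+10-54=0; pred: 87+54-17=124
Step 5: prey: 0+0-0=0; pred: 124+0-24=100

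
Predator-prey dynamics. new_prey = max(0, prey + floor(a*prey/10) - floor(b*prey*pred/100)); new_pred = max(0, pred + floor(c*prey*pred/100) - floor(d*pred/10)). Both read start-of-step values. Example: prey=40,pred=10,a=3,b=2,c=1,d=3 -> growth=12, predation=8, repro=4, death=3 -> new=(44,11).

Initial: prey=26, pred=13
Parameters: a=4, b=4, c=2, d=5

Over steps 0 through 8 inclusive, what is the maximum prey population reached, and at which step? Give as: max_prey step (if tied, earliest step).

Answer: 29 8

Derivation:
Step 1: prey: 26+10-13=23; pred: 13+6-6=13
Step 2: prey: 23+9-11=21; pred: 13+5-6=12
Step 3: prey: 21+8-10=19; pred: 12+5-6=11
Step 4: prey: 19+7-8=18; pred: 11+4-5=10
Step 5: prey: 18+7-7=18; pred: 10+3-5=8
Step 6: prey: 18+7-5=20; pred: 8+2-4=6
Step 7: prey: 20+8-4=24; pred: 6+2-3=5
Step 8: prey: 24+9-4=29; pred: 5+2-2=5
Max prey = 29 at step 8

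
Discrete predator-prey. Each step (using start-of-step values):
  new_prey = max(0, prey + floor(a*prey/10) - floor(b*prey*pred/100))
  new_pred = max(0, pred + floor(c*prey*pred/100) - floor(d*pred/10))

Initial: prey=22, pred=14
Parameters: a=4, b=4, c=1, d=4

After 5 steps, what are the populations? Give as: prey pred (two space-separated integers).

Answer: 22 5

Derivation:
Step 1: prey: 22+8-12=18; pred: 14+3-5=12
Step 2: prey: 18+7-8=17; pred: 12+2-4=10
Step 3: prey: 17+6-6=17; pred: 10+1-4=7
Step 4: prey: 17+6-4=19; pred: 7+1-2=6
Step 5: prey: 19+7-4=22; pred: 6+1-2=5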